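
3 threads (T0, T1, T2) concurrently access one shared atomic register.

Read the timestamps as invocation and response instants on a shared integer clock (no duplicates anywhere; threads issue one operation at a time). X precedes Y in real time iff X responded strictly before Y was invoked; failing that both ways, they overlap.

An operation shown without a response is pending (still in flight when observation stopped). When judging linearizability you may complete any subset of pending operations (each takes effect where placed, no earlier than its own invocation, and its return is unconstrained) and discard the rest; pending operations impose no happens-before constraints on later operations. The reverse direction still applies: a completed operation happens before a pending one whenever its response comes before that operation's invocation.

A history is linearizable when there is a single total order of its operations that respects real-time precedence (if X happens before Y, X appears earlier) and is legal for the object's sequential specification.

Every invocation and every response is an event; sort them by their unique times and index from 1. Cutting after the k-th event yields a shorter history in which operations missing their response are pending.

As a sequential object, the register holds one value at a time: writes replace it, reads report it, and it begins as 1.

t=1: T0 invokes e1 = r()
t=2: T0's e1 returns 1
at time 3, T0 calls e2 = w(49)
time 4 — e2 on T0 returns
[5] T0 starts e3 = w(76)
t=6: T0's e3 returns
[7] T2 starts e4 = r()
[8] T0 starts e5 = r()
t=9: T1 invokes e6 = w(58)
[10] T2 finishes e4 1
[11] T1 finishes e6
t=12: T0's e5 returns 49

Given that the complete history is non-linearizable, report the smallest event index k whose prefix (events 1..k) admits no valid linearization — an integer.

a valid linearization of events 1..9 exists, for instance e1, e2, e3:
1. e1 r() → 1, leaving value 1
2. e2 w(49), leaving value 49
3. e3 w(76), leaving value 76
once event 10 joins (e4's response, time 10), exhaustive search finds no witness
every completion of the 2 pending operations (e5, e6) was checked; none linearizes
e.g. e1, e2, e3, e4 (pending dropped): illegal at step 4, since e4 r() → 1 cannot apply there

10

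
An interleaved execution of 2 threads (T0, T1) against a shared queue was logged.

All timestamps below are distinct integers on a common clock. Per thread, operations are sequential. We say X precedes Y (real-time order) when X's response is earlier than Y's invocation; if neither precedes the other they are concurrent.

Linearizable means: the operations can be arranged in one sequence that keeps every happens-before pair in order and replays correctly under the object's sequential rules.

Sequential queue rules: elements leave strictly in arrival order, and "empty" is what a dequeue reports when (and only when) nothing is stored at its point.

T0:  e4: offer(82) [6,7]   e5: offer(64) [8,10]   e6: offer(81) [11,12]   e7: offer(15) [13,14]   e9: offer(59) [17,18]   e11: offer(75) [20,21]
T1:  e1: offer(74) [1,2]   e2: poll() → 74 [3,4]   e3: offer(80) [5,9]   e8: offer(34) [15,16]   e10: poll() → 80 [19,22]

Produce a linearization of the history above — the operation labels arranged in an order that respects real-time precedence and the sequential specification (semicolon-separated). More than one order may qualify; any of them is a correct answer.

e1; e2; e3; e4; e5; e6; e7; e8; e9; e10; e11

after step 1 (e1 offer(74)): queue <74>
after step 2 (e2 poll() → 74): queue <>
after step 3 (e3 offer(80)): queue <80>
after step 4 (e4 offer(82)): queue <80,82>
after step 5 (e5 offer(64)): queue <80,82,64>
after step 6 (e6 offer(81)): queue <80,82,64,81>
after step 7 (e7 offer(15)): queue <80,82,64,81,15>
after step 8 (e8 offer(34)): queue <80,82,64,81,15,34>
after step 9 (e9 offer(59)): queue <80,82,64,81,15,34,59>
after step 10 (e10 poll() → 80): queue <82,64,81,15,34,59>
after step 11 (e11 offer(75)): queue <82,64,81,15,34,59,75>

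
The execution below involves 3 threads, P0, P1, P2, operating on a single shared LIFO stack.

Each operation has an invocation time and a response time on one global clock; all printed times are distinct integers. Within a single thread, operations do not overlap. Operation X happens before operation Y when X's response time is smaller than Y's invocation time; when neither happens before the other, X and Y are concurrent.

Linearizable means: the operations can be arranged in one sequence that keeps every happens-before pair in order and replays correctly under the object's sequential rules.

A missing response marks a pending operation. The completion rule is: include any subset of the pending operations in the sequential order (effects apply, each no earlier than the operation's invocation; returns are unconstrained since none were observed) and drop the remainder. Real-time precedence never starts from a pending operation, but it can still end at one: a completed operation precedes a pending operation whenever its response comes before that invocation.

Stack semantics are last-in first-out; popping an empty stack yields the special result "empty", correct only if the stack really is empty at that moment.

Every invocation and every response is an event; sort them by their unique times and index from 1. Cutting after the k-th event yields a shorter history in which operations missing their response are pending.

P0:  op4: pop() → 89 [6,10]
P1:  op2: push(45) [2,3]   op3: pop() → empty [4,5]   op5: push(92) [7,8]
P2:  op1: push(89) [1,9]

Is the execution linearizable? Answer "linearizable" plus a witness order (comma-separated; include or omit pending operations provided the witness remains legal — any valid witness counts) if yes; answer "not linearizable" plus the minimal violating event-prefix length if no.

not linearizable — minimal violating prefix: 5 events

already the first 5 events (up to op3's response at time 5) admit no linearization; the first 4 still do
the sole real-time-consistent order of 2 completed operations fails the LIFO stack replay
no completion choice of the 1 pending operation (op1) rescues it — every subset was tried
e.g. op2, op3 (pending dropped): illegal at step 2, since op3 pop() → empty cannot apply there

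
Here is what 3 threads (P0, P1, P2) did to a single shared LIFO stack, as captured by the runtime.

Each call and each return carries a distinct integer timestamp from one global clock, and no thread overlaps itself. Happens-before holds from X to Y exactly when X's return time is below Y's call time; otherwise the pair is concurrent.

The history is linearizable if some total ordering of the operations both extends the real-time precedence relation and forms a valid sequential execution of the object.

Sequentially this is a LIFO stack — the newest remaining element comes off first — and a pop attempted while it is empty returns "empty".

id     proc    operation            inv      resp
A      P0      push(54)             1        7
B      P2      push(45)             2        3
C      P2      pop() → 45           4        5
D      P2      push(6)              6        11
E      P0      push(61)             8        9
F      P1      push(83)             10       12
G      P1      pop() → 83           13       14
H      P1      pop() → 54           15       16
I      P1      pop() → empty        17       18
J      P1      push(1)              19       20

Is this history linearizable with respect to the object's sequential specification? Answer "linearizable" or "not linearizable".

not linearizable

cut after 15 events: linearizable; cut after 16 events (H responds, time 16): not linearizable
10 orders of the 8 completed LIFO stack ops respect real time; none is legal
for example A, B, C, D, E, F, G, H fails at step 8: H pop() → 54 is not legal there
for example A, B, C, E, D, F, G, H fails at step 8: H pop() → 54 is not legal there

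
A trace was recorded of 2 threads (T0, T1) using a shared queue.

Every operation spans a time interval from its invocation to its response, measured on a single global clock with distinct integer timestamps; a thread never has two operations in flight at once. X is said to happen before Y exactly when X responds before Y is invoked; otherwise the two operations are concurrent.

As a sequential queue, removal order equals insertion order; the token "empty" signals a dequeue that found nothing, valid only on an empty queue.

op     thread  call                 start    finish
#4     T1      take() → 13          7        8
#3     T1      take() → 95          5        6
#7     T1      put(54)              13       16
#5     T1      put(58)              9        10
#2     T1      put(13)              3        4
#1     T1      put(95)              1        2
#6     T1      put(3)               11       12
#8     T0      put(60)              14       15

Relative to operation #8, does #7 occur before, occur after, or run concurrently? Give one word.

#7 spans [13,16], #8 spans [14,15]
the intervals overlap in both directions

concurrent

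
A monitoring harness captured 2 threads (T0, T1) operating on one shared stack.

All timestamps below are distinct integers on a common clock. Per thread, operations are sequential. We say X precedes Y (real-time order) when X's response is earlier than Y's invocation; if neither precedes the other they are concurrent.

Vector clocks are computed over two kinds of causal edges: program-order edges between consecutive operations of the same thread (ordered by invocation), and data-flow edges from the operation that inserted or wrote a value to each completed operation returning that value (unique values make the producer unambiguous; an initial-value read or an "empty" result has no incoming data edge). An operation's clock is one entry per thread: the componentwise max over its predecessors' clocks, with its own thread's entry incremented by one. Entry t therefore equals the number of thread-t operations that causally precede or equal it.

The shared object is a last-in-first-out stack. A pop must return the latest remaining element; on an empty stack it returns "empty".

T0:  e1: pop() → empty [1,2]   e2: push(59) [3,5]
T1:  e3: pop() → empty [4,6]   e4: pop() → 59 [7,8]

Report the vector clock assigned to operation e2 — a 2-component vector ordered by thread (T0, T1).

(2, 0)

e3 (invocation 4): nothing precedes it; T1's component alone gives (0, 1)
e1 (invocation 1): nothing precedes it; T0's component alone gives (1, 0)
e2 (invocation 3): componentwise max over VC(e1)=(1, 0), +1 at T0, giving (2, 0)
e4 (invocation 7): componentwise max over VC(e2)=(2, 0), VC(e3)=(0, 1), +1 at T1, giving (2, 2)
target: VC(e2) = (2, 0)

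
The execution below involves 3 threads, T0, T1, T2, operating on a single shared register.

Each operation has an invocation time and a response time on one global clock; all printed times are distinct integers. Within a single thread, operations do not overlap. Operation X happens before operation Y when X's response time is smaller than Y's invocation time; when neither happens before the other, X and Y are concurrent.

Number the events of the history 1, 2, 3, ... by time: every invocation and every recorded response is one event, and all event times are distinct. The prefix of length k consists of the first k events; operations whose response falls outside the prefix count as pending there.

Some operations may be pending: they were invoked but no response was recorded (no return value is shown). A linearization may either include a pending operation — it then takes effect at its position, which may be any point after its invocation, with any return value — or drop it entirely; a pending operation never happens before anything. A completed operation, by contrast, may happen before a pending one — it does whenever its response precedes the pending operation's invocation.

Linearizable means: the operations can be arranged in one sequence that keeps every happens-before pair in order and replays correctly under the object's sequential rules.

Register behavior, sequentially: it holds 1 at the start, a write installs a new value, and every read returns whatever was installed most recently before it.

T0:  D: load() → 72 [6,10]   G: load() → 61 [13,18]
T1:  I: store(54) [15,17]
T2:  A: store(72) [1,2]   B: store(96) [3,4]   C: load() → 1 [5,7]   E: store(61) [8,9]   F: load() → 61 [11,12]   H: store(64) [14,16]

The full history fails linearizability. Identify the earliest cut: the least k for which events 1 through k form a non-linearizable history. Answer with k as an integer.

7

events 1..6 are linearizable, e.g. via A, B:
step 1: A store(72) — value 72
step 2: B store(96) — value 96
with event 7 included (C responding at time 7), all real-time-consistent orders fail
no escape via the 1 pending operation (D): every completion choice fails
take A, B, C (pending dropped): step 3 already fails, because C load() → 1 cannot occur there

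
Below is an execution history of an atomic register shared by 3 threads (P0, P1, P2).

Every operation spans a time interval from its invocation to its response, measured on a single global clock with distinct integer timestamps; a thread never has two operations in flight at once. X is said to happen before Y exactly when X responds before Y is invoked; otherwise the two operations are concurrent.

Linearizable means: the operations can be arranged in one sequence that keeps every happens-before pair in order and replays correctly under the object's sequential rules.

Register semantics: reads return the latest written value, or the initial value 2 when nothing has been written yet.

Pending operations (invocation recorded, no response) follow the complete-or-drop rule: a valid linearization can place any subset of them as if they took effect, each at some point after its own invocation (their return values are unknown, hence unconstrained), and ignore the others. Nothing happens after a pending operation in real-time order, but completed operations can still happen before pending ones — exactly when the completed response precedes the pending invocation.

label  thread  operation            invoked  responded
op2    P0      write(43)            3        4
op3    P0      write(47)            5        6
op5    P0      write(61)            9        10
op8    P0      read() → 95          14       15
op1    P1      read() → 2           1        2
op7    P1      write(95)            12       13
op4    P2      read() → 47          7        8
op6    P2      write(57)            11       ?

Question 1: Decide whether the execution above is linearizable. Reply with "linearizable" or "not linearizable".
linearizable

a witness: op1, op2, op3, op4, op5, op6, op7, op8
1. op1 read() → 2, leaving value 2
2. op2 write(43), leaving value 43
3. op3 write(47), leaving value 47
4. op4 read() → 47, leaving value 47
5. op5 write(61), leaving value 61
6. op6 write(57) (pending, included), leaving value 57
7. op7 write(95), leaving value 95
8. op8 read() → 95, leaving value 95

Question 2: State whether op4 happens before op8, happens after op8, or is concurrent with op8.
Answer: before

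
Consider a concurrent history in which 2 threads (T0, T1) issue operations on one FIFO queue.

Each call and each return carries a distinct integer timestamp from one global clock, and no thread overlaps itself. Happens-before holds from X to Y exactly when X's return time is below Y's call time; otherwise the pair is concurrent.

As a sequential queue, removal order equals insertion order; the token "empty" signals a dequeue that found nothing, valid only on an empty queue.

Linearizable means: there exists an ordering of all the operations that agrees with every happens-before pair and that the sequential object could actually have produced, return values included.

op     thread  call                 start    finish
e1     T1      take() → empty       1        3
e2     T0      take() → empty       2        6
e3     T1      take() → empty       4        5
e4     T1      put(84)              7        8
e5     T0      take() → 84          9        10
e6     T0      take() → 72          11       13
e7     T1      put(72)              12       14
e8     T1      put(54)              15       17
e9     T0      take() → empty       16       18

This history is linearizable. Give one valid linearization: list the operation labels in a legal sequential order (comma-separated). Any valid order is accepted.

e1, e2, e3, e4, e5, e7, e6, e9, e8

1. e1 take() → empty, leaving queue <>
2. e2 take() → empty, leaving queue <>
3. e3 take() → empty, leaving queue <>
4. e4 put(84), leaving queue <84>
5. e5 take() → 84, leaving queue <>
6. e7 put(72), leaving queue <72>
7. e6 take() → 72, leaving queue <>
8. e9 take() → empty, leaving queue <>
9. e8 put(54), leaving queue <54>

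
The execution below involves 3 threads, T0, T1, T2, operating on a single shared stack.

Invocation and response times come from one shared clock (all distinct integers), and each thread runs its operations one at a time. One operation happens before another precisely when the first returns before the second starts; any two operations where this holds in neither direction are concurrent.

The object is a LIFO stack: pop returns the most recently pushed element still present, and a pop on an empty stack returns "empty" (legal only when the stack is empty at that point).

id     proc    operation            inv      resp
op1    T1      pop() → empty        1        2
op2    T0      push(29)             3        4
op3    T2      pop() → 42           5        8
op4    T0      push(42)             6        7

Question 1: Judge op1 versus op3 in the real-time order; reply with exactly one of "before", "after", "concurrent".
op1 spans [1,2], op3 spans [5,8]
resp(op1)=2 < inv(op3)=5

before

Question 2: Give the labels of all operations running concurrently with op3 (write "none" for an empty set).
concurrent with op3 ([5,8]): every op whose interval crosses 5..8
op1 [1,2]: before
op2 [3,4]: before
op4 [6,7]: concurrent

op4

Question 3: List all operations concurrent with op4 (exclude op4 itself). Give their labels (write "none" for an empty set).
overlap test against op4 [6,7]: concurrent iff the interval meets 6..7
op1 [1,2]: before
op2 [3,4]: before
op3 [5,8]: concurrent

op3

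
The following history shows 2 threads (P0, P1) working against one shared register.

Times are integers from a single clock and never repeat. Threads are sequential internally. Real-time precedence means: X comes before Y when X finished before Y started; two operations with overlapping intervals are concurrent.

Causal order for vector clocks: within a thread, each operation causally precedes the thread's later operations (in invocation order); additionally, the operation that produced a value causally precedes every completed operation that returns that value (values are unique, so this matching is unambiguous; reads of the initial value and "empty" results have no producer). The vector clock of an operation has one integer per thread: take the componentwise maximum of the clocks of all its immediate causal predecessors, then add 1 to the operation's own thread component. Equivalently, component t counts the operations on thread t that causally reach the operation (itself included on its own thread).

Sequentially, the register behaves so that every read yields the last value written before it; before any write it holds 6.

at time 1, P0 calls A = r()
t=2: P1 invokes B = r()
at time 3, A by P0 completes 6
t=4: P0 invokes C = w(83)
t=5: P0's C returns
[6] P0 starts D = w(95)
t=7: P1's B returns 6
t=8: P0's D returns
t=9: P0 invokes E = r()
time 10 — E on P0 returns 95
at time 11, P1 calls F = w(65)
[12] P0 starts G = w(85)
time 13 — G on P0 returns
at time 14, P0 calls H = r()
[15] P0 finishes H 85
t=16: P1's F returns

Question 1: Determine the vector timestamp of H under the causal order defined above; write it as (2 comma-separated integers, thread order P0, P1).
B, invoked 2, has no incoming edges; only P1's bump applies → (0, 1)
A, invoked 1, has no incoming edges; only P0's bump applies → (1, 0)
F (invocation 11): componentwise max over VC(B)=(0, 1), +1 at P1, giving (0, 2)
C (invocation 4): componentwise max over VC(A)=(1, 0), +1 at P0, giving (2, 0)
D (invocation 6): componentwise max over VC(C)=(2, 0), +1 at P0, giving (3, 0)
E (invocation 9): componentwise max over VC(D)=(3, 0), +1 at P0, giving (4, 0)
G (invocation 12): componentwise max over VC(E)=(4, 0), +1 at P0, giving (5, 0)
H (invocation 14): componentwise max over VC(G)=(5, 0), +1 at P0, giving (6, 0)
target: VC(H) = (6, 0)

(6, 0)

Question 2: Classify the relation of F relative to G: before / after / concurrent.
F spans [11,16], G spans [12,13]
the intervals overlap in both directions

concurrent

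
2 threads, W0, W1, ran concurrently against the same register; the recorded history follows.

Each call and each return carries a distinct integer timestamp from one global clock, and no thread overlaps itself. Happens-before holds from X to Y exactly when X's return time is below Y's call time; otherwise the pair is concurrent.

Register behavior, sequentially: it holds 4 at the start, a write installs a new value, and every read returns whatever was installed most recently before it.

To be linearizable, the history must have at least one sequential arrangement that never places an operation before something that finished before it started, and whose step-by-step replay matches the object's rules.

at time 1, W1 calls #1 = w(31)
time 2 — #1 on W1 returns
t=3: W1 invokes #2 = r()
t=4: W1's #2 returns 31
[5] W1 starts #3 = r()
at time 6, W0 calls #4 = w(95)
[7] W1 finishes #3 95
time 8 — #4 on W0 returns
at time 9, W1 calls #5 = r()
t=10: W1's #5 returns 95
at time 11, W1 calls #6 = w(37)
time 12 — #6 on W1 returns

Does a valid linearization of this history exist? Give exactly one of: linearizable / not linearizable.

linearizable

witness order: #1, #2, #4, #3, #5, #6
after step 1 (#1 w(31)): value 31
after step 2 (#2 r() → 31): value 31
after step 3 (#4 w(95)): value 95
after step 4 (#3 r() → 95): value 95
after step 5 (#5 r() → 95): value 95
after step 6 (#6 w(37)): value 37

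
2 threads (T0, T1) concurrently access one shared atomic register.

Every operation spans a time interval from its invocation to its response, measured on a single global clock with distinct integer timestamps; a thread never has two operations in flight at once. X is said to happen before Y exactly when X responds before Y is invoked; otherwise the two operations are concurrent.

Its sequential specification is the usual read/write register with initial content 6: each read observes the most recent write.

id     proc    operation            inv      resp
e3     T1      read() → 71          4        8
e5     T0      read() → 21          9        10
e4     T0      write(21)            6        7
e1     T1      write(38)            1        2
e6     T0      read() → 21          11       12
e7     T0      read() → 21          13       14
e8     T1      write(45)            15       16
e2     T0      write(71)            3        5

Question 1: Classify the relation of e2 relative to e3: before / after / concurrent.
Answer: concurrent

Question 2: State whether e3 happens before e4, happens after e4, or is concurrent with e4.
Answer: concurrent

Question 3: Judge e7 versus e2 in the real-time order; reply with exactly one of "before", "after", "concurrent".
Answer: after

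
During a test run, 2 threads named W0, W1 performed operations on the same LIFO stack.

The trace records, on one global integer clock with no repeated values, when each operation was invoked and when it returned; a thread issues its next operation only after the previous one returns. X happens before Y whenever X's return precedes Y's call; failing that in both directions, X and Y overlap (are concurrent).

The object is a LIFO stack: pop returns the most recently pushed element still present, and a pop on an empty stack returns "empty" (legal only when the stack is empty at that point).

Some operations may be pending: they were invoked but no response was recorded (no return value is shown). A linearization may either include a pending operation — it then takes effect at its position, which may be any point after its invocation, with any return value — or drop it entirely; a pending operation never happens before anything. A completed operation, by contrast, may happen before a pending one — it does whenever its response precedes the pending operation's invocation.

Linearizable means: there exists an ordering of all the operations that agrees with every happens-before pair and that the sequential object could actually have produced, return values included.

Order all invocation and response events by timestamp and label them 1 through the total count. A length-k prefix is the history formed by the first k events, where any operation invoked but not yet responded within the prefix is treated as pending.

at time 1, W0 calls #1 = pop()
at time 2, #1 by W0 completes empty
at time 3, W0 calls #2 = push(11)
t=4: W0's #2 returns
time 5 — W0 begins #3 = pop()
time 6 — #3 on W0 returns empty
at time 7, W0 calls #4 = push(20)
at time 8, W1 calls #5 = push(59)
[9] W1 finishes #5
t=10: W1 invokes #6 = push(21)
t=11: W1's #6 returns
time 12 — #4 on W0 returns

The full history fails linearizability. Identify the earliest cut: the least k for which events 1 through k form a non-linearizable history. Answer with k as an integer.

6

events 1..5 are linearizable; a witness order is #1, #2:
step 1: #1 pop() → empty — stack <>
step 2: #2 push(11) — stack <11>
once event 6 joins (#3's response, time 6), exhaustive search finds no witness
e.g. #1, #2, #3: illegal at step 3, since #3 pop() → empty cannot apply there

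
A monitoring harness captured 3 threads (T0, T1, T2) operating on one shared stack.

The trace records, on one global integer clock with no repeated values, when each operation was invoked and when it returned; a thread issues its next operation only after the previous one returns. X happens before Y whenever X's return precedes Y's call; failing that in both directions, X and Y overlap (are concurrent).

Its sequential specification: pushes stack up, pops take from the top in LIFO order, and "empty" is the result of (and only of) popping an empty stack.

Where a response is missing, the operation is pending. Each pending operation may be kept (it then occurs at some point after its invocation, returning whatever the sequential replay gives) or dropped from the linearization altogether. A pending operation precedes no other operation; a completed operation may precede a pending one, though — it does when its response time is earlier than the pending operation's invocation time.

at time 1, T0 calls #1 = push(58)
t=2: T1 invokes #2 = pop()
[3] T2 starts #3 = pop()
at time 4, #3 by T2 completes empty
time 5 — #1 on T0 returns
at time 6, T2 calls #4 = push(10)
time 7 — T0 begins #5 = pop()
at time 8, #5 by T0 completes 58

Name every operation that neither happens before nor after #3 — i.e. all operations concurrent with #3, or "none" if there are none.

#3 spans [3,4]: anything still running between times 3 and 4 counts as concurrent
#1 [1,5]: concurrent
#2 [2,…): concurrent
#4 [6,…): after
#5 [7,8]: after

#1, #2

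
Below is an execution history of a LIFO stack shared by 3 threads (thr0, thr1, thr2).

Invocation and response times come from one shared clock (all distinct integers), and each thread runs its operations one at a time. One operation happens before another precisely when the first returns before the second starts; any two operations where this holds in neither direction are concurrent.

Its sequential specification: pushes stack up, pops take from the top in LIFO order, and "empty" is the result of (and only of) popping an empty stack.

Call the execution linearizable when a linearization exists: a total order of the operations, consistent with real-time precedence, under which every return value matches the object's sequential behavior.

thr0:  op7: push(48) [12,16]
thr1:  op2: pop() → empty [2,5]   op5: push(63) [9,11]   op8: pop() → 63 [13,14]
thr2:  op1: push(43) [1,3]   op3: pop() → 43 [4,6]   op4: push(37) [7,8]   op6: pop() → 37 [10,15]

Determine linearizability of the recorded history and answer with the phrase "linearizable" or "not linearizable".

linearizable

one valid linearization: op1, op3, op2, op4, op5, op8, op6, op7
1. op1 push(43), leaving stack <43>
2. op3 pop() → 43, leaving stack <>
3. op2 pop() → empty, leaving stack <>
4. op4 push(37), leaving stack <37>
5. op5 push(63), leaving stack <37,63>
6. op8 pop() → 63, leaving stack <37>
7. op6 pop() → 37, leaving stack <>
8. op7 push(48), leaving stack <48>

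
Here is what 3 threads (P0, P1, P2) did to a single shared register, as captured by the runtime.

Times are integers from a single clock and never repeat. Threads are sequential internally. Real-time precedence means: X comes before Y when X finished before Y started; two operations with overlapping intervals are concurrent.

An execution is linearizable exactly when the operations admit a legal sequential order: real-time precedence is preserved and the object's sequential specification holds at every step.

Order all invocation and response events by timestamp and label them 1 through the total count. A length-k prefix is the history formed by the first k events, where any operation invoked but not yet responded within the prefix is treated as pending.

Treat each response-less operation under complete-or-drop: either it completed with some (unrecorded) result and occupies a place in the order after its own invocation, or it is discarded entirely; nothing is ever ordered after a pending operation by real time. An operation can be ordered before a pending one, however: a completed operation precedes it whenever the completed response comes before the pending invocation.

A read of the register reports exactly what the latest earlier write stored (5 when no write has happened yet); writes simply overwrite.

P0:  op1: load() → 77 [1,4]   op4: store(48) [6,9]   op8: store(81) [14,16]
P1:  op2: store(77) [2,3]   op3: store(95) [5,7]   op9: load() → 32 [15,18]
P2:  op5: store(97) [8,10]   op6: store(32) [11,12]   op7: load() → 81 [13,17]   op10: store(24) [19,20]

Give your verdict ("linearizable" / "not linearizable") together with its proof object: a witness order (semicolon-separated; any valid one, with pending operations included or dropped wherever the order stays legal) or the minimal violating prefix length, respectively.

linearizable — witness: op2; op1; op3; op4; op5; op6; op9; op8; op7; op10

after step 1 (op2 store(77)): value 77
after step 2 (op1 load() → 77): value 77
after step 3 (op3 store(95)): value 95
after step 4 (op4 store(48)): value 48
after step 5 (op5 store(97)): value 97
after step 6 (op6 store(32)): value 32
after step 7 (op9 load() → 32): value 32
after step 8 (op8 store(81)): value 81
after step 9 (op7 load() → 81): value 81
after step 10 (op10 store(24)): value 24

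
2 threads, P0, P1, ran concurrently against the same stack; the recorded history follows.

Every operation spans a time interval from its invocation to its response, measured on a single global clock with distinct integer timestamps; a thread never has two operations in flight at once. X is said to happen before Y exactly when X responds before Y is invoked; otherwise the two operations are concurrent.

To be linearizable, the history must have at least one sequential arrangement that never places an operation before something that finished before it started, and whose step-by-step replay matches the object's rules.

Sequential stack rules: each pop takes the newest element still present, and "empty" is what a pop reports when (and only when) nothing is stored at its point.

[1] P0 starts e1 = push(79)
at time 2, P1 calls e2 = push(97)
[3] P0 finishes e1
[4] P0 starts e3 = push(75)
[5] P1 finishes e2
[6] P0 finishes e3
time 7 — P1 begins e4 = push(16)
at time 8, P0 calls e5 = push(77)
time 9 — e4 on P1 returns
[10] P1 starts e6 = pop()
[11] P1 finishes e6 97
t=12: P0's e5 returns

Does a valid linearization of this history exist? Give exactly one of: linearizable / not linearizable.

not linearizable

the violation lands at event 11, e6's response at time 11: events 1..10 linearize, events 1..11 do not
3 orders of the 5 completed stack ops respect real time; none is legal
include/drop combinations of the 1 pending operation (e5) were all tried; none helps
take e1, e2, e3, e4, e6 (pending dropped): step 5 already fails, because e6 pop() → 97 cannot occur there
take e1, e3, e2, e4, e6 (pending dropped): step 5 already fails, because e6 pop() → 97 cannot occur there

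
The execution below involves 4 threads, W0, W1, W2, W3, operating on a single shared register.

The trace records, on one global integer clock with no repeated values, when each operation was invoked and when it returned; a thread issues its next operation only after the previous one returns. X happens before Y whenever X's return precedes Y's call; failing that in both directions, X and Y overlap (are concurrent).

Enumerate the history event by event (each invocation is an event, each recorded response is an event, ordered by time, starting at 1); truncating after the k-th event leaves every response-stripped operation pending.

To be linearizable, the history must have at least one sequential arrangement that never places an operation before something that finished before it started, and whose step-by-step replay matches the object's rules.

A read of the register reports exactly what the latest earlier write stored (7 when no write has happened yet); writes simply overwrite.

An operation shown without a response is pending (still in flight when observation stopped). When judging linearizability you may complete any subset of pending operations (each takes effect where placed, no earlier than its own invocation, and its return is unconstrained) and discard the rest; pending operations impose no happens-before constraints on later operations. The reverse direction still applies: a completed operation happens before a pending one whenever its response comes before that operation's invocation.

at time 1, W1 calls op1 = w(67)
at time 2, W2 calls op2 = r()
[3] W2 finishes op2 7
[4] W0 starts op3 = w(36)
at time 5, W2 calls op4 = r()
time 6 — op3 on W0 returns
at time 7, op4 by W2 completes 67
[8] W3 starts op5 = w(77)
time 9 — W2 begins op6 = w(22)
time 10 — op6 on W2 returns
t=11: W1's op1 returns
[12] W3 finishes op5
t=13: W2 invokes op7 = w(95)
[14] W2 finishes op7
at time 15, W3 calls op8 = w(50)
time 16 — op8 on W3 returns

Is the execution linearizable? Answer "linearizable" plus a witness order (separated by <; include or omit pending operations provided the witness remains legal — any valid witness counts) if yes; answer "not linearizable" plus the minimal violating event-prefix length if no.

step 1: op2 r() → 7 — value 7
step 2: op1 w(67) — value 67
step 3: op4 r() → 67 — value 67
step 4: op3 w(36) — value 36
step 5: op5 w(77) — value 77
step 6: op6 w(22) — value 22
step 7: op7 w(95) — value 95
step 8: op8 w(50) — value 50

linearizable — witness: op2 < op1 < op4 < op3 < op5 < op6 < op7 < op8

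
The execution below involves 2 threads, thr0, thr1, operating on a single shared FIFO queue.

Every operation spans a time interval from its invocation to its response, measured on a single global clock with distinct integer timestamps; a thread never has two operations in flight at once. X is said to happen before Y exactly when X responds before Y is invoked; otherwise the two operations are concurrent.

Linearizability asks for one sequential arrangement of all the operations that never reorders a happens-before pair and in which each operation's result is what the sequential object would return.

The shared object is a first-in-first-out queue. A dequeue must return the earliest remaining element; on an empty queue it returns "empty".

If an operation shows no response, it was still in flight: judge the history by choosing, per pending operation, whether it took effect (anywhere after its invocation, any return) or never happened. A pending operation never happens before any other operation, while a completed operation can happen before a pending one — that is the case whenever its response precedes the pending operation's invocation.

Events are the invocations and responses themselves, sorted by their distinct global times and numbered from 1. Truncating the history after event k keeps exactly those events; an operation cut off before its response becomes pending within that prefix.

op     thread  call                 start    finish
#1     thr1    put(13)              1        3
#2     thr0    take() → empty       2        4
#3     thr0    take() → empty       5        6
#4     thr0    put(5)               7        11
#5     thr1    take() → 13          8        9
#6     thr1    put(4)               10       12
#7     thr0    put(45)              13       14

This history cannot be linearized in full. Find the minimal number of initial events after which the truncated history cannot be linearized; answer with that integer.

6

one valid order for events 1..5 is #2, #1:
step 1: #2 take() → empty — queue <>
step 2: #1 put(13) — queue <13>
include event 6 — #3 responding at 6 — and every candidate order breaks
take #1, #2, #3: step 2 already fails, because #2 take() → empty cannot occur there
take #2, #1, #3: step 3 already fails, because #3 take() → empty cannot occur there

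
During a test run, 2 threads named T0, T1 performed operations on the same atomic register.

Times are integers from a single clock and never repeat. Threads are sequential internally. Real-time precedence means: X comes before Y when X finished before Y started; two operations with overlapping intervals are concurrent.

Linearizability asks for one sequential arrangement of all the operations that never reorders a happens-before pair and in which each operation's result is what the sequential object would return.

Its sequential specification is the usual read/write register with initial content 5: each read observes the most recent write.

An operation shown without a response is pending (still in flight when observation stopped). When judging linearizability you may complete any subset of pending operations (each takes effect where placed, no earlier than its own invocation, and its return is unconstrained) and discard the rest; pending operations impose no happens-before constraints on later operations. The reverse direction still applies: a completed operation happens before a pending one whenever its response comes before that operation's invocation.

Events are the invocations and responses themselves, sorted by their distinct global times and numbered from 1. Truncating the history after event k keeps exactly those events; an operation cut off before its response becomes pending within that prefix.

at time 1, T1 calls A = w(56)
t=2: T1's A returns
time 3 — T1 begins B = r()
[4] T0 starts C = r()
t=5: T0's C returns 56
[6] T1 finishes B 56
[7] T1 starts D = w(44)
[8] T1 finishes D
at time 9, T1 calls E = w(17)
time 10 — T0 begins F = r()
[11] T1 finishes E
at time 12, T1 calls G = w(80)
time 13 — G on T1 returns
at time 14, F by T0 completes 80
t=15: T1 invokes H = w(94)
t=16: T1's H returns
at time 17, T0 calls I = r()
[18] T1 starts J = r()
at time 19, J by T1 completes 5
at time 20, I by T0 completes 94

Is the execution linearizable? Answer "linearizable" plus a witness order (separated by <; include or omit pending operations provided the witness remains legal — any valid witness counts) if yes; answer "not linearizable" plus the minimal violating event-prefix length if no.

not linearizable — minimal violating prefix: 19 events

events 1..18 are fine; event 19 — the response of J at time 19 — makes the prefix non-linearizable
checked exhaustively: 6 real-time-consistent orders of 9 completed operations, zero legal atomic register replays
every completion of the 1 pending operation (I) was checked; none linearizes
one such order, A, B, C, D, E, F, G, H, J (pending dropped), breaks at step 6 where F r() → 80 is illegal
one such order, A, B, C, D, E, G, F, H, J (pending dropped), breaks at step 9 where J r() → 5 is illegal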